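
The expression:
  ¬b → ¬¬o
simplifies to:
b ∨ o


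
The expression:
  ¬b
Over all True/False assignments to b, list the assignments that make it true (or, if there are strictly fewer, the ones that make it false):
is true only for:
  b=False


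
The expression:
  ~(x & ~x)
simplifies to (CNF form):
True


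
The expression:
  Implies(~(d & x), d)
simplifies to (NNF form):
d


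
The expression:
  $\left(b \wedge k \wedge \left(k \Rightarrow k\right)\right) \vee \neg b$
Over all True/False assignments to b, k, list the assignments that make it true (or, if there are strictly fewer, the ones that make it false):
is false only for:
  b=True, k=False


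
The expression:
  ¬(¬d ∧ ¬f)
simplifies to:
d ∨ f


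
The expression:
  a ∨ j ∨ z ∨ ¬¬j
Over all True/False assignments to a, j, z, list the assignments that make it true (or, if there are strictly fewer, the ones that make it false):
is false only for:
  a=False, j=False, z=False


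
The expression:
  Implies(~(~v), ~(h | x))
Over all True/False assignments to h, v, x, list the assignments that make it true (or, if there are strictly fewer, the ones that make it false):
is false only for:
  h=False, v=True, x=True;
  h=True, v=True, x=False;
  h=True, v=True, x=True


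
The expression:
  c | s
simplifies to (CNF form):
c | s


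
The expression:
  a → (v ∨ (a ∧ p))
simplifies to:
p ∨ v ∨ ¬a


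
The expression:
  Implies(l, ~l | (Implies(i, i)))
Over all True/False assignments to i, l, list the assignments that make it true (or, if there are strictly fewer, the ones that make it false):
is always true.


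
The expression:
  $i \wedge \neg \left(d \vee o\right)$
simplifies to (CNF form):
$i \wedge \neg d \wedge \neg o$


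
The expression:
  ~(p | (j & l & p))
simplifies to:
~p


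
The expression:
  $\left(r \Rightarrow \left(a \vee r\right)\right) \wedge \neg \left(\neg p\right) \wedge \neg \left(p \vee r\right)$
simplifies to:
$\text{False}$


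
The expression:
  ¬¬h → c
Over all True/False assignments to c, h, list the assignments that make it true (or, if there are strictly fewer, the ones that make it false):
is false only for:
  c=False, h=True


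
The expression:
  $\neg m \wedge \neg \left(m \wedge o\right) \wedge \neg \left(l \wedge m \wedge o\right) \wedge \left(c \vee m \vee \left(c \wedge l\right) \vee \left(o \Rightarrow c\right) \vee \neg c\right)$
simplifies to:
$\neg m$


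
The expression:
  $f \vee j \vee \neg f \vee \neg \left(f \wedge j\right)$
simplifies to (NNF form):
$\text{True}$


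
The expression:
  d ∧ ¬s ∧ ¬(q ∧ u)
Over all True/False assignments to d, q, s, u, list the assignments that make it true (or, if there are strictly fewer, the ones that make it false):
is true only for:
  d=True, q=False, s=False, u=False;
  d=True, q=False, s=False, u=True;
  d=True, q=True, s=False, u=False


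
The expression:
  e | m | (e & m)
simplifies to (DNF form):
e | m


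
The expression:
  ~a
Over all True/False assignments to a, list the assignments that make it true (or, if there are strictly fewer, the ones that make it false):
is true only for:
  a=False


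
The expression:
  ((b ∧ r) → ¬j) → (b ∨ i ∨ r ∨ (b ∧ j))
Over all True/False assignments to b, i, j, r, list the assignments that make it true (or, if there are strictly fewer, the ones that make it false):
is false only for:
  b=False, i=False, j=False, r=False;
  b=False, i=False, j=True, r=False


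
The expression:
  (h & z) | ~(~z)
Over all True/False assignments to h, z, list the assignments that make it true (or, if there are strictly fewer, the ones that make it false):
is true only for:
  h=False, z=True;
  h=True, z=True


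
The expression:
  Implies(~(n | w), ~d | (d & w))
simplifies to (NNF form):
n | w | ~d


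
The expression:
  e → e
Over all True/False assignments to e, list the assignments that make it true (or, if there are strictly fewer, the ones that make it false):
is always true.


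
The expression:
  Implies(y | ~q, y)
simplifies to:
q | y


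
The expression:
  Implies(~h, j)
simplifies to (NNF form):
h | j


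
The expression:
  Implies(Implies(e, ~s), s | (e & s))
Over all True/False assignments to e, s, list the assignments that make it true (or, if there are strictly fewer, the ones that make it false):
is true only for:
  e=False, s=True;
  e=True, s=True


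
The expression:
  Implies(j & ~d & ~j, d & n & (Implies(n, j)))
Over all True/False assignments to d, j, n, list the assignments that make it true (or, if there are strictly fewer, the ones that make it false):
is always true.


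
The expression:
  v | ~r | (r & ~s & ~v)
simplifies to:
v | ~r | ~s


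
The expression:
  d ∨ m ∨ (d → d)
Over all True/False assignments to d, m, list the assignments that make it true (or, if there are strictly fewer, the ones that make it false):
is always true.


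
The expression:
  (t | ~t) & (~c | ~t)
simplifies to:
~c | ~t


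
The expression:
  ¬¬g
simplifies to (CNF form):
g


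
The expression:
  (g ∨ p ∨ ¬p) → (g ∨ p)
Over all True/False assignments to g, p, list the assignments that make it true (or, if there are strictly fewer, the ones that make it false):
is false only for:
  g=False, p=False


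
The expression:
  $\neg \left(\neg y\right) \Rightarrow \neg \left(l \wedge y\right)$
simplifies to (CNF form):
$\neg l \vee \neg y$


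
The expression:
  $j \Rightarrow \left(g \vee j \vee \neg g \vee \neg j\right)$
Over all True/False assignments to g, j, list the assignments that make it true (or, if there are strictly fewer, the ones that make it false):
is always true.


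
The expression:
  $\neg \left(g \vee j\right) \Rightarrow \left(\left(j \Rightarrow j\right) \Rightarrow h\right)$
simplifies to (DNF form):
$g \vee h \vee j$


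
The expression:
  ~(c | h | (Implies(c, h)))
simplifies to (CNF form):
False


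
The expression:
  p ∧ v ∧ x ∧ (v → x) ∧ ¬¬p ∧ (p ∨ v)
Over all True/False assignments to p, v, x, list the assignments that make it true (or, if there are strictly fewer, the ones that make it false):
is true only for:
  p=True, v=True, x=True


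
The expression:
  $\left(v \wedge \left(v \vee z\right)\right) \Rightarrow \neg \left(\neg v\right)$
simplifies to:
$\text{True}$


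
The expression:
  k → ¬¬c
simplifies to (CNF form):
c ∨ ¬k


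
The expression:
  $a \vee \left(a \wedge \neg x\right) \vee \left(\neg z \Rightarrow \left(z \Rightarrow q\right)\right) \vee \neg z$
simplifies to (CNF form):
$\text{True}$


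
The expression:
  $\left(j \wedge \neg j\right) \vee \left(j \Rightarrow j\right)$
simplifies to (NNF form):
$\text{True}$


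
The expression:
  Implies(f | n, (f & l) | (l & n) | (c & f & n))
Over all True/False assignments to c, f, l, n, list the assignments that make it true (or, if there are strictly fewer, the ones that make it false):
is false only for:
  c=False, f=False, l=False, n=True;
  c=False, f=True, l=False, n=False;
  c=False, f=True, l=False, n=True;
  c=True, f=False, l=False, n=True;
  c=True, f=True, l=False, n=False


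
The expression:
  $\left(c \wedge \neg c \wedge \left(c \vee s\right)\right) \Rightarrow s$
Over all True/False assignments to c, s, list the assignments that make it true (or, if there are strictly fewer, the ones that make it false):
is always true.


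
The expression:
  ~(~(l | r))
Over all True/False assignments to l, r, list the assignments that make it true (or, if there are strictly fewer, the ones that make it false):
is false only for:
  l=False, r=False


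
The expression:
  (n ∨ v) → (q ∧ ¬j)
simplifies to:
(q ∧ ¬j) ∨ (¬n ∧ ¬v)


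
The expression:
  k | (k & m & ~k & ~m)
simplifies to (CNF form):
k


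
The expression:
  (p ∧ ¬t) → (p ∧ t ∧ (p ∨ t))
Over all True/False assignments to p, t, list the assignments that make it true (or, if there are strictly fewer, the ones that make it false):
is false only for:
  p=True, t=False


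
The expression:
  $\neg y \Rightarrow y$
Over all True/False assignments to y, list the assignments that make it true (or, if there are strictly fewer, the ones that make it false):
is true only for:
  y=True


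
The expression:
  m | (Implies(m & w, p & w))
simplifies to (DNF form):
True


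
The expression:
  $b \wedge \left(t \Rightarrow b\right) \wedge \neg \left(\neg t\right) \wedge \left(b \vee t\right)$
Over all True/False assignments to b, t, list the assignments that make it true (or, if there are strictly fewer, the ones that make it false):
is true only for:
  b=True, t=True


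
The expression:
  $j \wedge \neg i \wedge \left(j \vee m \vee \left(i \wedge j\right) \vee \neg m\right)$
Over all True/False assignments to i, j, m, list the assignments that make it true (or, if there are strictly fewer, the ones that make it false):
is true only for:
  i=False, j=True, m=False;
  i=False, j=True, m=True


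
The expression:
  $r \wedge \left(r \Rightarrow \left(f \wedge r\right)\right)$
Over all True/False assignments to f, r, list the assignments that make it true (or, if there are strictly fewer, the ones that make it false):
is true only for:
  f=True, r=True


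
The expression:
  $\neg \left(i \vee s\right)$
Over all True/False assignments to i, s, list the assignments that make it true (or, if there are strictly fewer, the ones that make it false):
is true only for:
  i=False, s=False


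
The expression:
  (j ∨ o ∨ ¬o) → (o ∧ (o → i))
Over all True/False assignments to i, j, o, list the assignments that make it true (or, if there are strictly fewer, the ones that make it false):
is true only for:
  i=True, j=False, o=True;
  i=True, j=True, o=True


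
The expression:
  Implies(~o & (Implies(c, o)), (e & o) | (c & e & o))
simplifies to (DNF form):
c | o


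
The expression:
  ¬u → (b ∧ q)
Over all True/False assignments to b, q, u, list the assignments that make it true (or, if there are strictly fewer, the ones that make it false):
is false only for:
  b=False, q=False, u=False;
  b=False, q=True, u=False;
  b=True, q=False, u=False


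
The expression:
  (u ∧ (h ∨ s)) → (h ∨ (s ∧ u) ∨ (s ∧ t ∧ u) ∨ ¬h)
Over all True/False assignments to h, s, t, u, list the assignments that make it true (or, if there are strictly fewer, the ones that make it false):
is always true.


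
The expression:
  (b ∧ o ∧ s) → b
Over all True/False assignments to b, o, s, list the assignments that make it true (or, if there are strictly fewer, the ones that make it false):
is always true.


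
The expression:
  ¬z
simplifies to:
¬z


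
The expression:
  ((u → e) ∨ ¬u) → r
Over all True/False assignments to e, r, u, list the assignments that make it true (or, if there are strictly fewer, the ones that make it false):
is false only for:
  e=False, r=False, u=False;
  e=True, r=False, u=False;
  e=True, r=False, u=True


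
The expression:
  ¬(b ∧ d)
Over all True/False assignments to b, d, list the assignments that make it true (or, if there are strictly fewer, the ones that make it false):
is false only for:
  b=True, d=True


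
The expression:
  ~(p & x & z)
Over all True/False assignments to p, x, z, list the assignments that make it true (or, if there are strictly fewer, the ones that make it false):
is false only for:
  p=True, x=True, z=True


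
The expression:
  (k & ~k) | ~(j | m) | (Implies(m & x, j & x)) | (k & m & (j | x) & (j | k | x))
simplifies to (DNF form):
j | k | ~m | ~x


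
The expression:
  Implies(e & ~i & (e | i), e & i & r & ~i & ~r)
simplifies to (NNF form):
i | ~e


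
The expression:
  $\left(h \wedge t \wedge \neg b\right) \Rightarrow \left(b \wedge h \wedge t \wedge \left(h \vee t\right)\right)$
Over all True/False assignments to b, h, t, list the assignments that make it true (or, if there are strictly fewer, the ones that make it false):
is false only for:
  b=False, h=True, t=True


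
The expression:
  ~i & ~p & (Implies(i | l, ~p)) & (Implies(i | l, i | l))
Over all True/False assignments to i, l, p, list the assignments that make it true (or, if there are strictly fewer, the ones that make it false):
is true only for:
  i=False, l=False, p=False;
  i=False, l=True, p=False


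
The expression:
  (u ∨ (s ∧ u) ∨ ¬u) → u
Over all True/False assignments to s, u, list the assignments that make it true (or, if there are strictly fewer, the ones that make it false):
is true only for:
  s=False, u=True;
  s=True, u=True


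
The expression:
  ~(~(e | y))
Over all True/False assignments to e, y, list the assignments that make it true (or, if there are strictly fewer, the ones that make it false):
is false only for:
  e=False, y=False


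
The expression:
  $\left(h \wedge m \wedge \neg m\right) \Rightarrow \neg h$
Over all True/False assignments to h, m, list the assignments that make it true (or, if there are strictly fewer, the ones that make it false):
is always true.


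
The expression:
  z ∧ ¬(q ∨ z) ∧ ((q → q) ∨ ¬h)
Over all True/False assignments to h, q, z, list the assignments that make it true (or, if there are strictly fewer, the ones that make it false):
is never true.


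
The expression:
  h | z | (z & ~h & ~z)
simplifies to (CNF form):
h | z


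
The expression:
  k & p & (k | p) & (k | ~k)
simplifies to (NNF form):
k & p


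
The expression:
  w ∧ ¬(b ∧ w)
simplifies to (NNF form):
w ∧ ¬b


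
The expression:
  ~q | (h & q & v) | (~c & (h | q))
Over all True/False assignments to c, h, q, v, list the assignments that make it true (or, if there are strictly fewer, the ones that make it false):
is false only for:
  c=True, h=False, q=True, v=False;
  c=True, h=False, q=True, v=True;
  c=True, h=True, q=True, v=False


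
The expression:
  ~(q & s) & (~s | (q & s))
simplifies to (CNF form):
~s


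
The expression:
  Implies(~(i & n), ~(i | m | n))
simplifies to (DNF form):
(i & n) | (~i & ~m & ~n)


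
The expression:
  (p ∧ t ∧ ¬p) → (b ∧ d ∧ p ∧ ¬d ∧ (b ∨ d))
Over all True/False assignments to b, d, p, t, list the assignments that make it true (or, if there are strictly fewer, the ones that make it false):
is always true.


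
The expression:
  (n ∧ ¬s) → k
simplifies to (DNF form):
k ∨ s ∨ ¬n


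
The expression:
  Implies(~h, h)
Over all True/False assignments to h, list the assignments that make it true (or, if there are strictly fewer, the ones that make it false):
is true only for:
  h=True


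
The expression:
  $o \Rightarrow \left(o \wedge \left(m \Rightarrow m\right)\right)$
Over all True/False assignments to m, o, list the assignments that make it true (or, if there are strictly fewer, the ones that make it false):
is always true.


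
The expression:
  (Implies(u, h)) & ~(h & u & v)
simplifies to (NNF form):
~u | (h & ~v)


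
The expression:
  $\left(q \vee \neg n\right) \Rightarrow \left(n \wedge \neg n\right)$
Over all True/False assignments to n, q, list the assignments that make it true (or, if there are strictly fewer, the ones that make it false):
is true only for:
  n=True, q=False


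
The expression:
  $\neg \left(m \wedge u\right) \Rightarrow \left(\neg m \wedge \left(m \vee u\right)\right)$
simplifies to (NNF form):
$u$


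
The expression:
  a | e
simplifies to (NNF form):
a | e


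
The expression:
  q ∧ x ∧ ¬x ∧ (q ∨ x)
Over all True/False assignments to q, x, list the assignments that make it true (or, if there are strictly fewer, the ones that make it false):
is never true.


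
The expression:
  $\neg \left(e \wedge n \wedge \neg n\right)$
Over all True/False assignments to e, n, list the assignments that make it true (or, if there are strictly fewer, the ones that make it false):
is always true.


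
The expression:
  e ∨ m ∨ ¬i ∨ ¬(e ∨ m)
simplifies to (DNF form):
True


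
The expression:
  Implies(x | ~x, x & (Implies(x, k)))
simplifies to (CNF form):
k & x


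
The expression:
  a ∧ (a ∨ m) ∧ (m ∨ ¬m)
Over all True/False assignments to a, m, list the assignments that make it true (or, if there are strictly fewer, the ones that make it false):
is true only for:
  a=True, m=False;
  a=True, m=True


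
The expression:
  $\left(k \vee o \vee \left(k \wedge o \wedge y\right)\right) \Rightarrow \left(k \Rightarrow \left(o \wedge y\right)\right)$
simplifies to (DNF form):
$\left(o \wedge y\right) \vee \neg k$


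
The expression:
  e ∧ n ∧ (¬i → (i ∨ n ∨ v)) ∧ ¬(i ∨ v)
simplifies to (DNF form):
e ∧ n ∧ ¬i ∧ ¬v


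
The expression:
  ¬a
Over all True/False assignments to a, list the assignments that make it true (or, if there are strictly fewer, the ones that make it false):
is true only for:
  a=False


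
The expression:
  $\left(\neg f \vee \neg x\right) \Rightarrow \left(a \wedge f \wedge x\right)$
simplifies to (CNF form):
$f \wedge x$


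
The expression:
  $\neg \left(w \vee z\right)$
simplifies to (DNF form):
$\neg w \wedge \neg z$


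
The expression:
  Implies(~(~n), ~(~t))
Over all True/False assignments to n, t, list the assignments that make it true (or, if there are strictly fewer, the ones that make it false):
is false only for:
  n=True, t=False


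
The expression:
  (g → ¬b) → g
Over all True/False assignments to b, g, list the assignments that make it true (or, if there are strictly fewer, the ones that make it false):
is true only for:
  b=False, g=True;
  b=True, g=True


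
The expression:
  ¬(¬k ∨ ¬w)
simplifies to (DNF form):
k ∧ w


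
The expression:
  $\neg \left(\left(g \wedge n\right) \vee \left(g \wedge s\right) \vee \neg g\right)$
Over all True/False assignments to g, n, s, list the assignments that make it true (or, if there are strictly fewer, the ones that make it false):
is true only for:
  g=True, n=False, s=False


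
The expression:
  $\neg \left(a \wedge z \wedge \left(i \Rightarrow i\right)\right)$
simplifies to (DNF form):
$\neg a \vee \neg z$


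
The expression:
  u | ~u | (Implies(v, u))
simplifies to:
True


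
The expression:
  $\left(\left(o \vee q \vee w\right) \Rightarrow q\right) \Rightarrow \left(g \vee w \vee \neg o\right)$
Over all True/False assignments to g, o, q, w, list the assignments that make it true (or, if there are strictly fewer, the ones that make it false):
is false only for:
  g=False, o=True, q=True, w=False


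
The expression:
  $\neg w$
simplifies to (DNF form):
$\neg w$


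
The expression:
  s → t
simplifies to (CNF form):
t ∨ ¬s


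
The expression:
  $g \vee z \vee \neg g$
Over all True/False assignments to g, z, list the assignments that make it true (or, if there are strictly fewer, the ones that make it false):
is always true.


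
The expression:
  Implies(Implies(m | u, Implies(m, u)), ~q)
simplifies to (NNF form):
~q | (m & ~u)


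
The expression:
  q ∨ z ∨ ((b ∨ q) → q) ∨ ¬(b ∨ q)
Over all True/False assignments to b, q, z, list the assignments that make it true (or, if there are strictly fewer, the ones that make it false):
is false only for:
  b=True, q=False, z=False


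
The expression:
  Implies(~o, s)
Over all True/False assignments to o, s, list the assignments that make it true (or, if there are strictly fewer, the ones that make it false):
is false only for:
  o=False, s=False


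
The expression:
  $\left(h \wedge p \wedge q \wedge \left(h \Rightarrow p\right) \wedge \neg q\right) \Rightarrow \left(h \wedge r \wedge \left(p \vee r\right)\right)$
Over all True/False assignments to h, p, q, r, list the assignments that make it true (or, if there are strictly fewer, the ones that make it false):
is always true.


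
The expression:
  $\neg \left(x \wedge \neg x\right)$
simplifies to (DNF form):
$\text{True}$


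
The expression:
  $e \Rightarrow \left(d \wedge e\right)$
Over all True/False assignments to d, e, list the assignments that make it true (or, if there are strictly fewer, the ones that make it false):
is false only for:
  d=False, e=True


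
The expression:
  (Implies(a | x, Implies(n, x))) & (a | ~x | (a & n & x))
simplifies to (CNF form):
(a | ~x) & (x | ~a | ~n)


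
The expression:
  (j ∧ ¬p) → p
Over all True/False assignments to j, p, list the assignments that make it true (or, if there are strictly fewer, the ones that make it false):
is false only for:
  j=True, p=False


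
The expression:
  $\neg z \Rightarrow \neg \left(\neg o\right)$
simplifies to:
$o \vee z$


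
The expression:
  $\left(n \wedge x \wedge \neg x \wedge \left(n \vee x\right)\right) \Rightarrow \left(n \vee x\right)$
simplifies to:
$\text{True}$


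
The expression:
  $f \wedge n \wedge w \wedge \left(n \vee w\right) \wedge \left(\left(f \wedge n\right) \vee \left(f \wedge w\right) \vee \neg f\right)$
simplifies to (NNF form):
$f \wedge n \wedge w$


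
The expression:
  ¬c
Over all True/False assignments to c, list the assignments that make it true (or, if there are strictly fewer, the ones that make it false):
is true only for:
  c=False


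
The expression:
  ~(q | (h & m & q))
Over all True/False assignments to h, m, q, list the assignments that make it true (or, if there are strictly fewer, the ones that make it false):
is true only for:
  h=False, m=False, q=False;
  h=False, m=True, q=False;
  h=True, m=False, q=False;
  h=True, m=True, q=False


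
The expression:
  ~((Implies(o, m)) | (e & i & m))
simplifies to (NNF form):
o & ~m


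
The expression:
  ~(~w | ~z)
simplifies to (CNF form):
w & z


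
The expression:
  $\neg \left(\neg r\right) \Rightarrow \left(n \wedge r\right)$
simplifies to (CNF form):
$n \vee \neg r$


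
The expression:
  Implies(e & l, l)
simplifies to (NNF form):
True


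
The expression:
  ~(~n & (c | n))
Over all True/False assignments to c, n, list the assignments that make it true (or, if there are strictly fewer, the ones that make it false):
is false only for:
  c=True, n=False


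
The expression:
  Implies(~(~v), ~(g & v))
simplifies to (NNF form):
~g | ~v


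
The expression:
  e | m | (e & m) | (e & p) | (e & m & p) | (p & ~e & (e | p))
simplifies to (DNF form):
e | m | p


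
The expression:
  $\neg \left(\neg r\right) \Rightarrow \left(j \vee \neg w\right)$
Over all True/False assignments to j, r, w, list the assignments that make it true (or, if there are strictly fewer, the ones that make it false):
is false only for:
  j=False, r=True, w=True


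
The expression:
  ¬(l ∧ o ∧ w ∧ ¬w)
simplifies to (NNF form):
True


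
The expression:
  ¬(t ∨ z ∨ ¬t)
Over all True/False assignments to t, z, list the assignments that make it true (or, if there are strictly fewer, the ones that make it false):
is never true.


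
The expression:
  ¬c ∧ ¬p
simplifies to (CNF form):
¬c ∧ ¬p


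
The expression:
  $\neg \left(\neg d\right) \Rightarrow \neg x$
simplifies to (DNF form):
$\neg d \vee \neg x$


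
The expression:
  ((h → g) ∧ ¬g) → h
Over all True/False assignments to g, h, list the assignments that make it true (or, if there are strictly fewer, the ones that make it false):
is false only for:
  g=False, h=False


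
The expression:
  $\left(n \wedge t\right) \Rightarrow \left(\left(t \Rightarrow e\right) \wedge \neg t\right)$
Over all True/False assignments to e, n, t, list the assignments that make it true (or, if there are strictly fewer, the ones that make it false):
is false only for:
  e=False, n=True, t=True;
  e=True, n=True, t=True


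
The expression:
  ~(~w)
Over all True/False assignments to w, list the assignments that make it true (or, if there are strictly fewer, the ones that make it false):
is true only for:
  w=True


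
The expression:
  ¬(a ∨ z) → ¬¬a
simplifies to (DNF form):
a ∨ z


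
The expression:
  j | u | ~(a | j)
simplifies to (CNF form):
j | u | ~a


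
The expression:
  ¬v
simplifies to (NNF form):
¬v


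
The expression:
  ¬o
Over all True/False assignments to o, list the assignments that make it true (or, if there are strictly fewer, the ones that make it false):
is true only for:
  o=False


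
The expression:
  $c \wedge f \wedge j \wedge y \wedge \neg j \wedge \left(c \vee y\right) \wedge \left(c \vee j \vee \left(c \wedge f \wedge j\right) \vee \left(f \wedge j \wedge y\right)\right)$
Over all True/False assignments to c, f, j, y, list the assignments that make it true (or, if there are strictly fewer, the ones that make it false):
is never true.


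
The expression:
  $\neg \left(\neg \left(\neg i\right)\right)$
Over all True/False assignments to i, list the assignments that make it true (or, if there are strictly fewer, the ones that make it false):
is true only for:
  i=False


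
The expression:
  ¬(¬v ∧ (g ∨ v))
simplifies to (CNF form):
v ∨ ¬g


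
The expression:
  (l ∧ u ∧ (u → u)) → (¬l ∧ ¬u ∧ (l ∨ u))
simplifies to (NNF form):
¬l ∨ ¬u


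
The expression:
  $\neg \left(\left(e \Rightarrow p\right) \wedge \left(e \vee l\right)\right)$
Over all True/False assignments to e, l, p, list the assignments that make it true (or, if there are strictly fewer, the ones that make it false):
is true only for:
  e=False, l=False, p=False;
  e=False, l=False, p=True;
  e=True, l=False, p=False;
  e=True, l=True, p=False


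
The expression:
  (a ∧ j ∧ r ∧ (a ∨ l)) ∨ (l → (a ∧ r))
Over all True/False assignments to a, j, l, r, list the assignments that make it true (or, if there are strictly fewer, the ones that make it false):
is false only for:
  a=False, j=False, l=True, r=False;
  a=False, j=False, l=True, r=True;
  a=False, j=True, l=True, r=False;
  a=False, j=True, l=True, r=True;
  a=True, j=False, l=True, r=False;
  a=True, j=True, l=True, r=False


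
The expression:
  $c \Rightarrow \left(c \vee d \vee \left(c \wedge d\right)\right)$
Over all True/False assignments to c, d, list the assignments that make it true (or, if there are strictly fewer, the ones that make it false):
is always true.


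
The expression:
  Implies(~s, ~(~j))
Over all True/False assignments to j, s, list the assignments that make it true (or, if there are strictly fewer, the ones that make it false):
is false only for:
  j=False, s=False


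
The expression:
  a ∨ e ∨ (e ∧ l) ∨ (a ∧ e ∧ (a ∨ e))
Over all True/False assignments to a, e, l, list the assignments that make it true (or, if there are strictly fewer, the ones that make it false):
is false only for:
  a=False, e=False, l=False;
  a=False, e=False, l=True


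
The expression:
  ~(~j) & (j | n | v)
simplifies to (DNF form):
j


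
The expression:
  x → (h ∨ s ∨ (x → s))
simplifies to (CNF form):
h ∨ s ∨ ¬x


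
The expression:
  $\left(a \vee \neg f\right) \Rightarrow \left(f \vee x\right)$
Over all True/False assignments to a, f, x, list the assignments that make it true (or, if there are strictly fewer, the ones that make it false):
is false only for:
  a=False, f=False, x=False;
  a=True, f=False, x=False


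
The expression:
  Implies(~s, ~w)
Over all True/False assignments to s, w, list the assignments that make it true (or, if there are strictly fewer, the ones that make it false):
is false only for:
  s=False, w=True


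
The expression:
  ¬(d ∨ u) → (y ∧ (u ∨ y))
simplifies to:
d ∨ u ∨ y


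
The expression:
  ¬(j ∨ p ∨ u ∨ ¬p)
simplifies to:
False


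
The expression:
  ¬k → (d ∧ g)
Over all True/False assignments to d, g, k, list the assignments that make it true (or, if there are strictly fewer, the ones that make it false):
is false only for:
  d=False, g=False, k=False;
  d=False, g=True, k=False;
  d=True, g=False, k=False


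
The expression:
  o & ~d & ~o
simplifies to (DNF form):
False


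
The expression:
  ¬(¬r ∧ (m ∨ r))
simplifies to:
r ∨ ¬m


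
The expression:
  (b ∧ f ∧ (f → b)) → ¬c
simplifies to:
¬b ∨ ¬c ∨ ¬f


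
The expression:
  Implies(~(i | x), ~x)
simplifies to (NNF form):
True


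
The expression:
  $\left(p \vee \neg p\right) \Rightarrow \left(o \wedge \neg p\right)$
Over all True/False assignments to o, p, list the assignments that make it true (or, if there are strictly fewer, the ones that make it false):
is true only for:
  o=True, p=False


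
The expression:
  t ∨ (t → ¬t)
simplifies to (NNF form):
True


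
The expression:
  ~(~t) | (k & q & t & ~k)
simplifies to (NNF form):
t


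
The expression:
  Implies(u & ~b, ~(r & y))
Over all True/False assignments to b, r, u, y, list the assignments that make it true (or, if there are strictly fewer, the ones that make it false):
is false only for:
  b=False, r=True, u=True, y=True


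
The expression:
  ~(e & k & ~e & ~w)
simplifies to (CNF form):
True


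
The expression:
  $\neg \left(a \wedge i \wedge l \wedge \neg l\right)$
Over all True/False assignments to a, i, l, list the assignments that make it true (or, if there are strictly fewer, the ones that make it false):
is always true.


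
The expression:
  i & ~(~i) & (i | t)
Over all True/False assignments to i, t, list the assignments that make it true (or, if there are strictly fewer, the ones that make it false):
is true only for:
  i=True, t=False;
  i=True, t=True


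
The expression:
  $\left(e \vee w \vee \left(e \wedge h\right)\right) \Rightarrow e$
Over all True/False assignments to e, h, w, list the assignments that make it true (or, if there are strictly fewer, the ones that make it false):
is false only for:
  e=False, h=False, w=True;
  e=False, h=True, w=True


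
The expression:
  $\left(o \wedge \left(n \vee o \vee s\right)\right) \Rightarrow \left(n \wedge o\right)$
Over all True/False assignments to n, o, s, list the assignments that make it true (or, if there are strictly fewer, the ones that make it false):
is false only for:
  n=False, o=True, s=False;
  n=False, o=True, s=True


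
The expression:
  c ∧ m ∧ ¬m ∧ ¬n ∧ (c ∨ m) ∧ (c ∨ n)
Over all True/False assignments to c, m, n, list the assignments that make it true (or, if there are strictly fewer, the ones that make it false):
is never true.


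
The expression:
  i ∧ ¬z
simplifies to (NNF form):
i ∧ ¬z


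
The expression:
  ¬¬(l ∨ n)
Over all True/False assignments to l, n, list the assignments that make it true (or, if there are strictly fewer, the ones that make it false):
is false only for:
  l=False, n=False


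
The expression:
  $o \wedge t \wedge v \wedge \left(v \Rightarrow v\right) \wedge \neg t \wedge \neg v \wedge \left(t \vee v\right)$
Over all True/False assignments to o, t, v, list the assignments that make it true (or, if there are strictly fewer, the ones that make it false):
is never true.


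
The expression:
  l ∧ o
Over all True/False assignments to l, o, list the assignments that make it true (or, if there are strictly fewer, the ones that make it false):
is true only for:
  l=True, o=True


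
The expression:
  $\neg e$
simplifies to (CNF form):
$\neg e$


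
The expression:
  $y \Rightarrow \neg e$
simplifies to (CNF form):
$\neg e \vee \neg y$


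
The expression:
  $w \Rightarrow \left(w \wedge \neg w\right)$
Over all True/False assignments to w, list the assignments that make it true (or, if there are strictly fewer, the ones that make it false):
is true only for:
  w=False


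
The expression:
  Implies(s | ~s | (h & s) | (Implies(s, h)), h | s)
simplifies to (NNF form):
h | s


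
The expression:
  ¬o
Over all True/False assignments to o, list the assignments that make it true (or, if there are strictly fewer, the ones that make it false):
is true only for:
  o=False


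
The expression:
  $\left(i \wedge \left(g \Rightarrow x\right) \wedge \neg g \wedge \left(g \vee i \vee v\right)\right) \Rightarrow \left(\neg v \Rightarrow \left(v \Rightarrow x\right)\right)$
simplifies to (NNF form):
$\text{True}$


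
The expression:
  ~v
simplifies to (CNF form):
~v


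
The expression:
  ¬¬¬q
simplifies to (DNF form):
¬q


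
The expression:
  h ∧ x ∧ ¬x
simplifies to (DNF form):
False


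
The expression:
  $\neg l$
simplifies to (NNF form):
$\neg l$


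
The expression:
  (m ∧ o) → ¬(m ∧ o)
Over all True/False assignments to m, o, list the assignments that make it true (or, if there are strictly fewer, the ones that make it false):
is false only for:
  m=True, o=True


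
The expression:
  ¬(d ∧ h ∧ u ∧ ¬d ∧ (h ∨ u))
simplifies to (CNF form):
True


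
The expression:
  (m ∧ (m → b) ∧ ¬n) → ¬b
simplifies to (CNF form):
n ∨ ¬b ∨ ¬m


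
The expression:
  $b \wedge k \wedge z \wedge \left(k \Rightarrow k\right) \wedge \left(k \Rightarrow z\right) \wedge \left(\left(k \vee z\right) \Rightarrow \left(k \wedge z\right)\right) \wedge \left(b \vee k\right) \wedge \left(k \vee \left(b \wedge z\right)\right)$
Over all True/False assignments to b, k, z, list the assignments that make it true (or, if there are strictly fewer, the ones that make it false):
is true only for:
  b=True, k=True, z=True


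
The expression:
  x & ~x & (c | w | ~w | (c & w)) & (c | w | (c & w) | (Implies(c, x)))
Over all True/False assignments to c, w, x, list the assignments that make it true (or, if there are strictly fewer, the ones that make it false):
is never true.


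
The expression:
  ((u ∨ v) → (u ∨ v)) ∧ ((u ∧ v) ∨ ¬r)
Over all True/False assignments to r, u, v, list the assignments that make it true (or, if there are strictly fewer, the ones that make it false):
is false only for:
  r=True, u=False, v=False;
  r=True, u=False, v=True;
  r=True, u=True, v=False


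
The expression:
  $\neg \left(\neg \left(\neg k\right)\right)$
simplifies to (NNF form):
$\neg k$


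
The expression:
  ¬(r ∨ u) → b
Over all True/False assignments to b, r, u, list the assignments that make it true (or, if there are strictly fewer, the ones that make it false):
is false only for:
  b=False, r=False, u=False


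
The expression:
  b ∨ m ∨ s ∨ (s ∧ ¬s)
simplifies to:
b ∨ m ∨ s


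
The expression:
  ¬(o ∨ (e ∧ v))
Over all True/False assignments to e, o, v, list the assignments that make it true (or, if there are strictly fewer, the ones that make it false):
is true only for:
  e=False, o=False, v=False;
  e=False, o=False, v=True;
  e=True, o=False, v=False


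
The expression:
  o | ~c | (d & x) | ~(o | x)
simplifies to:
d | o | ~c | ~x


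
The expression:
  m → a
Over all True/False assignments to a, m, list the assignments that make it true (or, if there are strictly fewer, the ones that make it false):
is false only for:
  a=False, m=True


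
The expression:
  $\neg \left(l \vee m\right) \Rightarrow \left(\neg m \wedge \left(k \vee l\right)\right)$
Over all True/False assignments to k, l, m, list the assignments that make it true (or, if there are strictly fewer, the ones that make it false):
is false only for:
  k=False, l=False, m=False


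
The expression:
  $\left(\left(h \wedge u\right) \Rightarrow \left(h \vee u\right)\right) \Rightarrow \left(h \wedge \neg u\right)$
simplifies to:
$h \wedge \neg u$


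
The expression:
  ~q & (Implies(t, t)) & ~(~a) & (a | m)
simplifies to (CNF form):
a & ~q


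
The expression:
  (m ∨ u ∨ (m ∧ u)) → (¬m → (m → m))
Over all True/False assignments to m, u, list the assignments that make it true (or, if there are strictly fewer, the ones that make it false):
is always true.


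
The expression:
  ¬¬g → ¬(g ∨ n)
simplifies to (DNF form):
¬g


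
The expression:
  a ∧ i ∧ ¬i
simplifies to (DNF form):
False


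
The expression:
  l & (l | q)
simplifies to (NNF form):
l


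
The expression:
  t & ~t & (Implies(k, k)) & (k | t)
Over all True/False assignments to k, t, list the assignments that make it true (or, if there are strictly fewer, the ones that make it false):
is never true.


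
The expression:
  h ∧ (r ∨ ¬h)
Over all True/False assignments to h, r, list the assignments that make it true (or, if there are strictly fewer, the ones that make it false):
is true only for:
  h=True, r=True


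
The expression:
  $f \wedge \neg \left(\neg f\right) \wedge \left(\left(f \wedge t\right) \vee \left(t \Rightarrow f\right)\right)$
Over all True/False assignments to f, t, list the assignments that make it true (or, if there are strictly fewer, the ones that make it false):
is true only for:
  f=True, t=False;
  f=True, t=True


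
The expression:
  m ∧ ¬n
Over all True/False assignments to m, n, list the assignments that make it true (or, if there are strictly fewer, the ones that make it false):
is true only for:
  m=True, n=False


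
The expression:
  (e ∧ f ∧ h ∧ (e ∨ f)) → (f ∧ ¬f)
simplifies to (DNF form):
¬e ∨ ¬f ∨ ¬h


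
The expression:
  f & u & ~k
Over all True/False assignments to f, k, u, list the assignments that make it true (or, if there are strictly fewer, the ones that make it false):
is true only for:
  f=True, k=False, u=True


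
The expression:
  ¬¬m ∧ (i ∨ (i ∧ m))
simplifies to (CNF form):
i ∧ m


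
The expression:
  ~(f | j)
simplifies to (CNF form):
~f & ~j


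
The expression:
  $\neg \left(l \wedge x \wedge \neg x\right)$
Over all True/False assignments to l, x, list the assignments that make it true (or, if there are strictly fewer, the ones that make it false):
is always true.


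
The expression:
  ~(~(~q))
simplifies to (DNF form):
~q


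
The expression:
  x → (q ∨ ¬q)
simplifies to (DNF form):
True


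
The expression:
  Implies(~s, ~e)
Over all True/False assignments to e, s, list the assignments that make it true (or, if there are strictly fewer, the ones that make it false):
is false only for:
  e=True, s=False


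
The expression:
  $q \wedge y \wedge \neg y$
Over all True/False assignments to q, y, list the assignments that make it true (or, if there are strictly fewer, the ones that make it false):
is never true.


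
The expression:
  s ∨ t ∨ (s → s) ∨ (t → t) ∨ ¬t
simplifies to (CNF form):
True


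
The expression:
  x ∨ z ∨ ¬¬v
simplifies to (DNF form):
v ∨ x ∨ z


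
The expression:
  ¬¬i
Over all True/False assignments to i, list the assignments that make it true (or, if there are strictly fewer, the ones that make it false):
is true only for:
  i=True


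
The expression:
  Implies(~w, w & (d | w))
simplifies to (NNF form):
w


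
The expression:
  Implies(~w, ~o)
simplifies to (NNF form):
w | ~o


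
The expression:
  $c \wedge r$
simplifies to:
$c \wedge r$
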